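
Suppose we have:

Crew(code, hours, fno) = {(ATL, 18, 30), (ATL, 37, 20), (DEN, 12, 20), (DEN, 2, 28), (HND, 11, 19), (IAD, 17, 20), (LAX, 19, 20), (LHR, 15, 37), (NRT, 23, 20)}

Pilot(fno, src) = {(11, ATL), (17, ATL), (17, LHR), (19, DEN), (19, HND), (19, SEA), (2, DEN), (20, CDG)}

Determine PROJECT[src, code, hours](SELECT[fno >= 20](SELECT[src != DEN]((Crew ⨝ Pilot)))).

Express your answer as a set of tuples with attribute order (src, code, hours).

Crew ⋈ Pilot (natural join on fno): {(ATL, 37, 20, CDG), (DEN, 12, 20, CDG), (HND, 11, 19, DEN), (HND, 11, 19, HND), (HND, 11, 19, SEA), (IAD, 17, 20, CDG), (LAX, 19, 20, CDG), (NRT, 23, 20, CDG)}
Filtering on src != DEN leaves {(ATL, 37, 20, CDG), (DEN, 12, 20, CDG), (HND, 11, 19, HND), (HND, 11, 19, SEA), (IAD, 17, 20, CDG), (LAX, 19, 20, CDG), (NRT, 23, 20, CDG)}.
Filtering on fno >= 20 leaves {(ATL, 37, 20, CDG), (DEN, 12, 20, CDG), (IAD, 17, 20, CDG), (LAX, 19, 20, CDG), (NRT, 23, 20, CDG)}.
Projecting to src, code, hours: {(CDG, ATL, 37), (CDG, DEN, 12), (CDG, IAD, 17), (CDG, LAX, 19), (CDG, NRT, 23)}

{(CDG, ATL, 37), (CDG, DEN, 12), (CDG, IAD, 17), (CDG, LAX, 19), (CDG, NRT, 23)}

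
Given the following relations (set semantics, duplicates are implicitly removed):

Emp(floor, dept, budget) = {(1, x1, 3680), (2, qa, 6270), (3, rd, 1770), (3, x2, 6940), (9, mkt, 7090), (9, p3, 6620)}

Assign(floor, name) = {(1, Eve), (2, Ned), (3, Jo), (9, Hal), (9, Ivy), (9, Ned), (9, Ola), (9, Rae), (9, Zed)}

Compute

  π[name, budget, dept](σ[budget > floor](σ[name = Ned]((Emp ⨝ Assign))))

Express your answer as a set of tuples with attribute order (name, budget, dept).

Joining Emp and Assign on floor yields {(1, x1, 3680, Eve), (2, qa, 6270, Ned), (3, rd, 1770, Jo), (3, x2, 6940, Jo), (9, mkt, 7090, Hal), (9, mkt, 7090, Ivy), (9, mkt, 7090, Ned), (9, mkt, 7090, Ola), (9, mkt, 7090, Rae), (9, mkt, 7090, Zed), (9, p3, 6620, Hal), (9, p3, 6620, Ivy), (9, p3, 6620, Ned), (9, p3, 6620, Ola), (9, p3, 6620, Rae), (9, p3, 6620, Zed)}.
Apply σ_{name = Ned}; surviving tuples: {(2, qa, 6270, Ned), (9, mkt, 7090, Ned), (9, p3, 6620, Ned)}
Apply σ_{budget > floor}; surviving tuples: {(2, qa, 6270, Ned), (9, mkt, 7090, Ned), (9, p3, 6620, Ned)}
Keep only column(s) name, budget, dept: {(Ned, 6270, qa), (Ned, 6620, p3), (Ned, 7090, mkt)}

{(Ned, 6270, qa), (Ned, 6620, p3), (Ned, 7090, mkt)}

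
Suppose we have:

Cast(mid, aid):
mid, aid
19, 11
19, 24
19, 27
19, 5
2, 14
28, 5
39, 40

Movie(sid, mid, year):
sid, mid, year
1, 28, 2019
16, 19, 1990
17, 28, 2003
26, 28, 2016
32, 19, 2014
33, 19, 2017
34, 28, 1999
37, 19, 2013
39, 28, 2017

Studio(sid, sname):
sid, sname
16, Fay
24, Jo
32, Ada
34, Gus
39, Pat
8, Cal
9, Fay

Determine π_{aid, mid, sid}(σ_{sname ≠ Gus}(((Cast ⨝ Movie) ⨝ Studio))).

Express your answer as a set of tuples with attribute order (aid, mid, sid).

{(11, 19, 16), (11, 19, 32), (24, 19, 16), (24, 19, 32), (27, 19, 16), (27, 19, 32), (5, 19, 16), (5, 19, 32), (5, 28, 39)}

Joining Cast and Movie on mid yields {(19, 11, 16, 1990), (19, 11, 32, 2014), (19, 11, 33, 2017), (19, 11, 37, 2013), (19, 24, 16, 1990), (19, 24, 32, 2014), (19, 24, 33, 2017), (19, 24, 37, 2013), (19, 27, 16, 1990), (19, 27, 32, 2014), (19, 27, 33, 2017), (19, 27, 37, 2013), (19, 5, 16, 1990), (19, 5, 32, 2014), (19, 5, 33, 2017), (19, 5, 37, 2013), (28, 5, 1, 2019), (28, 5, 17, 2003), (28, 5, 26, 2016), (28, 5, 34, 1999), (28, 5, 39, 2017)}.
Joining (Cast ⨝ Movie) and Studio on sid yields {(19, 11, 16, 1990, Fay), (19, 11, 32, 2014, Ada), (19, 24, 16, 1990, Fay), (19, 24, 32, 2014, Ada), (19, 27, 16, 1990, Fay), (19, 27, 32, 2014, Ada), (19, 5, 16, 1990, Fay), (19, 5, 32, 2014, Ada), (28, 5, 34, 1999, Gus), (28, 5, 39, 2017, Pat)}.
σ[sname ≠ Gus]: keep tuples satisfying sname ≠ Gus → {(19, 11, 16, 1990, Fay), (19, 11, 32, 2014, Ada), (19, 24, 16, 1990, Fay), (19, 24, 32, 2014, Ada), (19, 27, 16, 1990, Fay), (19, 27, 32, 2014, Ada), (19, 5, 16, 1990, Fay), (19, 5, 32, 2014, Ada), (28, 5, 39, 2017, Pat)}
Projecting to aid, mid, sid: {(11, 19, 16), (11, 19, 32), (24, 19, 16), (24, 19, 32), (27, 19, 16), (27, 19, 32), (5, 19, 16), (5, 19, 32), (5, 28, 39)}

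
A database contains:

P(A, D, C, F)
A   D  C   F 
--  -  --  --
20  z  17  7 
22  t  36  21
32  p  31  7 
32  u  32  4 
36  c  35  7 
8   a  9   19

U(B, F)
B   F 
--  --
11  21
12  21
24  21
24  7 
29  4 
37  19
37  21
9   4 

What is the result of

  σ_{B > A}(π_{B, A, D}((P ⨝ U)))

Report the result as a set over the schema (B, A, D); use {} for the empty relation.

Joining P and U on F yields {(20, z, 17, 7, 24), (22, t, 36, 21, 11), (22, t, 36, 21, 12), (22, t, 36, 21, 24), (22, t, 36, 21, 37), (32, p, 31, 7, 24), (32, u, 32, 4, 29), (32, u, 32, 4, 9), (36, c, 35, 7, 24), (8, a, 9, 19, 37)}.
Keep only column(s) B, A, D: {(11, 22, t), (12, 22, t), (24, 20, z), (24, 22, t), (24, 32, p), (24, 36, c), (29, 32, u), (37, 22, t), (37, 8, a), (9, 32, u)}
σ[B > A]: keep tuples satisfying B > A → {(24, 20, z), (24, 22, t), (37, 22, t), (37, 8, a)}

{(24, 20, z), (24, 22, t), (37, 22, t), (37, 8, a)}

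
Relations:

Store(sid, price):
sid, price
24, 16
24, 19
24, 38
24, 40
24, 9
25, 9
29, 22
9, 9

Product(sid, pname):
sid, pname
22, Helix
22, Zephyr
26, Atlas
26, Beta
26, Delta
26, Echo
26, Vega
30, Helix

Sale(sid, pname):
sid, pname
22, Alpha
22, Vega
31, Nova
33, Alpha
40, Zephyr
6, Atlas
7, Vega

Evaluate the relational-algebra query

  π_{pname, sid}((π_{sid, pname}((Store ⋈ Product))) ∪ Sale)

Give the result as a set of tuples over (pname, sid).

Natural join on sid: {}
π[sid, pname]: project onto (sid, pname) → {}
Union: {} with {(22, Alpha), (22, Vega), (31, Nova), (33, Alpha), (40, Zephyr), (6, Atlas), (7, Vega)} → {(22, Alpha), (22, Vega), (31, Nova), (33, Alpha), (40, Zephyr), (6, Atlas), (7, Vega)}
π[pname, sid]: project onto (pname, sid) → {(Alpha, 22), (Alpha, 33), (Atlas, 6), (Nova, 31), (Vega, 22), (Vega, 7), (Zephyr, 40)}

{(Alpha, 22), (Alpha, 33), (Atlas, 6), (Nova, 31), (Vega, 22), (Vega, 7), (Zephyr, 40)}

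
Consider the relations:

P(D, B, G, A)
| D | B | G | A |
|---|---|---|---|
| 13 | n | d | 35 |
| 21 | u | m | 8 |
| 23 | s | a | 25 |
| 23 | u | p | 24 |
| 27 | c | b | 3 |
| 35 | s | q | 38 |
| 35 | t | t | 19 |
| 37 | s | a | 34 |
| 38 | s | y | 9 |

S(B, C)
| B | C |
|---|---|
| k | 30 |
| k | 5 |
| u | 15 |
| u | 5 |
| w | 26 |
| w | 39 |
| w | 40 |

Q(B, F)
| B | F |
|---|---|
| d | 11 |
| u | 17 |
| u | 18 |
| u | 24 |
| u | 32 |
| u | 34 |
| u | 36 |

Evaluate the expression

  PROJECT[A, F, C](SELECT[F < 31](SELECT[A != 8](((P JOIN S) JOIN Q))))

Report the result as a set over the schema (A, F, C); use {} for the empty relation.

{(24, 17, 15), (24, 17, 5), (24, 18, 15), (24, 18, 5), (24, 24, 15), (24, 24, 5)}

P ⋈ S (natural join on B): {(21, u, m, 8, 15), (21, u, m, 8, 5), (23, u, p, 24, 15), (23, u, p, 24, 5)}
(P JOIN S) ⋈ Q (natural join on B): {(21, u, m, 8, 15, 17), (21, u, m, 8, 15, 18), (21, u, m, 8, 15, 24), (21, u, m, 8, 15, 32), (21, u, m, 8, 15, 34), (21, u, m, 8, 15, 36), (21, u, m, 8, 5, 17), (21, u, m, 8, 5, 18), (21, u, m, 8, 5, 24), (21, u, m, 8, 5, 32), (21, u, m, 8, 5, 34), (21, u, m, 8, 5, 36), (23, u, p, 24, 15, 17), (23, u, p, 24, 15, 18), (23, u, p, 24, 15, 24), (23, u, p, 24, 15, 32), (23, u, p, 24, 15, 34), (23, u, p, 24, 15, 36), (23, u, p, 24, 5, 17), (23, u, p, 24, 5, 18), (23, u, p, 24, 5, 24), (23, u, p, 24, 5, 32), (23, u, p, 24, 5, 34), (23, u, p, 24, 5, 36)}
σ[A != 8]: keep tuples satisfying A != 8 → {(23, u, p, 24, 15, 17), (23, u, p, 24, 15, 18), (23, u, p, 24, 15, 24), (23, u, p, 24, 15, 32), (23, u, p, 24, 15, 34), (23, u, p, 24, 15, 36), (23, u, p, 24, 5, 17), (23, u, p, 24, 5, 18), (23, u, p, 24, 5, 24), (23, u, p, 24, 5, 32), (23, u, p, 24, 5, 34), (23, u, p, 24, 5, 36)}
σ[F < 31]: keep tuples satisfying F < 31 → {(23, u, p, 24, 15, 17), (23, u, p, 24, 15, 18), (23, u, p, 24, 15, 24), (23, u, p, 24, 5, 17), (23, u, p, 24, 5, 18), (23, u, p, 24, 5, 24)}
π_{A, F, C} gives {(24, 17, 15), (24, 17, 5), (24, 18, 15), (24, 18, 5), (24, 24, 15), (24, 24, 5)}.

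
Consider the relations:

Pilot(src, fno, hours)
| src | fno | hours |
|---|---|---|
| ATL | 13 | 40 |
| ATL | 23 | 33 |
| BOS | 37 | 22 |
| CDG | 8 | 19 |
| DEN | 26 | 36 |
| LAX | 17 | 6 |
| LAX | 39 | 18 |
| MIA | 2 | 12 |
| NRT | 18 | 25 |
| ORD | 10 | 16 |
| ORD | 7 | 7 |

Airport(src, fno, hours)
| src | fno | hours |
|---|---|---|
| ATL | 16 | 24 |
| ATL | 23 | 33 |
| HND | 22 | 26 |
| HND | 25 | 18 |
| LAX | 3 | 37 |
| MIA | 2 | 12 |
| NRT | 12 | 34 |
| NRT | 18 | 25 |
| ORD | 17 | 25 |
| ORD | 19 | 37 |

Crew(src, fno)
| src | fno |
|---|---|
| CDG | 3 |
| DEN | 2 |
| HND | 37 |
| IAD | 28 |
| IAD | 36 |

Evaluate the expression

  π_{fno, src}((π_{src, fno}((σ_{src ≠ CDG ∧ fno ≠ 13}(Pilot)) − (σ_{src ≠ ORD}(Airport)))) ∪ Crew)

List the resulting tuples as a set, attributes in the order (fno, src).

{(10, ORD), (17, LAX), (2, DEN), (26, DEN), (28, IAD), (3, CDG), (36, IAD), (37, BOS), (37, HND), (39, LAX), (7, ORD)}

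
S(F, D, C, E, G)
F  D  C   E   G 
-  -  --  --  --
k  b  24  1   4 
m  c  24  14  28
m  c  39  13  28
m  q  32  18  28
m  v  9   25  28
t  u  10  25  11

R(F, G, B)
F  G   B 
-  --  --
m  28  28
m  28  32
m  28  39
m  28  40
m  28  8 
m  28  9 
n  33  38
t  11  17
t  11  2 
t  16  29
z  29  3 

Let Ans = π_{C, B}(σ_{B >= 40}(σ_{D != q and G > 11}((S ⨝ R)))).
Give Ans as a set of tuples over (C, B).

{(24, 40), (39, 40), (9, 40)}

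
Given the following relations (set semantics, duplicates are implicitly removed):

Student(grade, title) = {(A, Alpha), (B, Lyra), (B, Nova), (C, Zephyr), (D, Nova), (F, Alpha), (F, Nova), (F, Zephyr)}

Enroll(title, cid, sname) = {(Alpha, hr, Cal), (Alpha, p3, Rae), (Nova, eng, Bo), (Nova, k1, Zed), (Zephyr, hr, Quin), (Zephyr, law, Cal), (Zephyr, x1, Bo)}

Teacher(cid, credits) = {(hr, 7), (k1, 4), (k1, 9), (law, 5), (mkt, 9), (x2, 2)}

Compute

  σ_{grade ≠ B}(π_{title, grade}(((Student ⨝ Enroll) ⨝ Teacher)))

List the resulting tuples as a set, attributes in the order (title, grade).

{(Alpha, A), (Alpha, F), (Nova, D), (Nova, F), (Zephyr, C), (Zephyr, F)}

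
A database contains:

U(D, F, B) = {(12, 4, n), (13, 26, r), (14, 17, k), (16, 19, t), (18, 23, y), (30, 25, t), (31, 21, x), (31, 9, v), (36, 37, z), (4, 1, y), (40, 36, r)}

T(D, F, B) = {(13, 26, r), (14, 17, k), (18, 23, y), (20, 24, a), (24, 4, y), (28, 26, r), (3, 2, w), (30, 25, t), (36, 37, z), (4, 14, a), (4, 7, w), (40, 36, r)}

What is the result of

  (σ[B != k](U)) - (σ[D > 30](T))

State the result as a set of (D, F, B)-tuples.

{(12, 4, n), (13, 26, r), (16, 19, t), (18, 23, y), (30, 25, t), (31, 21, x), (31, 9, v), (4, 1, y)}

Filtering on B != k leaves {(12, 4, n), (13, 26, r), (16, 19, t), (18, 23, y), (30, 25, t), (31, 21, x), (31, 9, v), (36, 37, z), (4, 1, y), (40, 36, r)}.
Filtering on D > 30 leaves {(36, 37, z), (40, 36, r)}.
Set difference of the two operands is {(12, 4, n), (13, 26, r), (16, 19, t), (18, 23, y), (30, 25, t), (31, 21, x), (31, 9, v), (4, 1, y)}.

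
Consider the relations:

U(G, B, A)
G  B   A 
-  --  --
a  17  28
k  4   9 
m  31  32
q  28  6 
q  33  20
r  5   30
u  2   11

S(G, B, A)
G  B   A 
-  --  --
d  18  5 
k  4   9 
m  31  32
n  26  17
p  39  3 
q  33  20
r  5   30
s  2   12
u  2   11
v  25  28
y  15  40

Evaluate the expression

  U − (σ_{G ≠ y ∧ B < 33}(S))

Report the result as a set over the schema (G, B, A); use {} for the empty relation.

{(a, 17, 28), (q, 28, 6), (q, 33, 20)}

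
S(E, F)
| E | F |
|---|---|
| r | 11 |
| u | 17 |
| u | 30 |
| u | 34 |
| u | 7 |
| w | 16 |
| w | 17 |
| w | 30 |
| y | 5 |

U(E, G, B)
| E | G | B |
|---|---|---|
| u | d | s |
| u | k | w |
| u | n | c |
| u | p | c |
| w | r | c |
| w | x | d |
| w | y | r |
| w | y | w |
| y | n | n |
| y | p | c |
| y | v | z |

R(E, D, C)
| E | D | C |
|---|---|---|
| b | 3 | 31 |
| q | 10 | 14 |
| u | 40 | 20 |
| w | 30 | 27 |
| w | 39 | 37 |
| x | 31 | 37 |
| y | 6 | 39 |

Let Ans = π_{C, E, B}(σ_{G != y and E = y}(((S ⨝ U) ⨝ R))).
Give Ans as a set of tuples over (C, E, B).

Natural join on E: {(u, 17, d, s), (u, 17, k, w), (u, 17, n, c), (u, 17, p, c), (u, 30, d, s), (u, 30, k, w), (u, 30, n, c), (u, 30, p, c), (u, 34, d, s), (u, 34, k, w), (u, 34, n, c), (u, 34, p, c), (u, 7, d, s), (u, 7, k, w), (u, 7, n, c), (u, 7, p, c), (w, 16, r, c), (w, 16, x, d), (w, 16, y, r), (w, 16, y, w), (w, 17, r, c), (w, 17, x, d), (w, 17, y, r), (w, 17, y, w), (w, 30, r, c), (w, 30, x, d), (w, 30, y, r), (w, 30, y, w), (y, 5, n, n), (y, 5, p, c), (y, 5, v, z)}
Natural join on E: {(u, 17, d, s, 40, 20), (u, 17, k, w, 40, 20), (u, 17, n, c, 40, 20), (u, 17, p, c, 40, 20), (u, 30, d, s, 40, 20), (u, 30, k, w, 40, 20), (u, 30, n, c, 40, 20), (u, 30, p, c, 40, 20), (u, 34, d, s, 40, 20), (u, 34, k, w, 40, 20), (u, 34, n, c, 40, 20), (u, 34, p, c, 40, 20), (u, 7, d, s, 40, 20), (u, 7, k, w, 40, 20), (u, 7, n, c, 40, 20), (u, 7, p, c, 40, 20), (w, 16, r, c, 30, 27), (w, 16, r, c, 39, 37), (w, 16, x, d, 30, 27), (w, 16, x, d, 39, 37), (w, 16, y, r, 30, 27), (w, 16, y, r, 39, 37), (w, 16, y, w, 30, 27), (w, 16, y, w, 39, 37), (w, 17, r, c, 30, 27), (w, 17, r, c, 39, 37), (w, 17, x, d, 30, 27), (w, 17, x, d, 39, 37), (w, 17, y, r, 30, 27), (w, 17, y, r, 39, 37), (w, 17, y, w, 30, 27), (w, 17, y, w, 39, 37), (w, 30, r, c, 30, 27), (w, 30, r, c, 39, 37), (w, 30, x, d, 30, 27), (w, 30, x, d, 39, 37), (w, 30, y, r, 30, 27), (w, 30, y, r, 39, 37), (w, 30, y, w, 30, 27), (w, 30, y, w, 39, 37), (y, 5, n, n, 6, 39), (y, 5, p, c, 6, 39), (y, 5, v, z, 6, 39)}
Filtering on G != y and E = y leaves {(y, 5, n, n, 6, 39), (y, 5, p, c, 6, 39), (y, 5, v, z, 6, 39)}.
π[C, E, B]: project onto (C, E, B) → {(39, y, c), (39, y, n), (39, y, z)}

{(39, y, c), (39, y, n), (39, y, z)}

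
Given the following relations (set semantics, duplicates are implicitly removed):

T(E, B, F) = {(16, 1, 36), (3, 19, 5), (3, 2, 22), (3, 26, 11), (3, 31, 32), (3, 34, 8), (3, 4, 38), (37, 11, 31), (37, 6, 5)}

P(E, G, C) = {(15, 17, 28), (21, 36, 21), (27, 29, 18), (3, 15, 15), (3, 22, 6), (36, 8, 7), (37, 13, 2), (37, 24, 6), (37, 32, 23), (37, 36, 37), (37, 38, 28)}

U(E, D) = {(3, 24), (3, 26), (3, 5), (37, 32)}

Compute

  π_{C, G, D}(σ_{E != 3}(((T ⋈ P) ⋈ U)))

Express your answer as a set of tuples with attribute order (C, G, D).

Natural join on E: {(3, 19, 5, 15, 15), (3, 19, 5, 22, 6), (3, 2, 22, 15, 15), (3, 2, 22, 22, 6), (3, 26, 11, 15, 15), (3, 26, 11, 22, 6), (3, 31, 32, 15, 15), (3, 31, 32, 22, 6), (3, 34, 8, 15, 15), (3, 34, 8, 22, 6), (3, 4, 38, 15, 15), (3, 4, 38, 22, 6), (37, 11, 31, 13, 2), (37, 11, 31, 24, 6), (37, 11, 31, 32, 23), (37, 11, 31, 36, 37), (37, 11, 31, 38, 28), (37, 6, 5, 13, 2), (37, 6, 5, 24, 6), (37, 6, 5, 32, 23), (37, 6, 5, 36, 37), (37, 6, 5, 38, 28)}
Natural join on E: {(3, 19, 5, 15, 15, 24), (3, 19, 5, 15, 15, 26), (3, 19, 5, 15, 15, 5), (3, 19, 5, 22, 6, 24), (3, 19, 5, 22, 6, 26), (3, 19, 5, 22, 6, 5), (3, 2, 22, 15, 15, 24), (3, 2, 22, 15, 15, 26), (3, 2, 22, 15, 15, 5), (3, 2, 22, 22, 6, 24), (3, 2, 22, 22, 6, 26), (3, 2, 22, 22, 6, 5), (3, 26, 11, 15, 15, 24), (3, 26, 11, 15, 15, 26), (3, 26, 11, 15, 15, 5), (3, 26, 11, 22, 6, 24), (3, 26, 11, 22, 6, 26), (3, 26, 11, 22, 6, 5), (3, 31, 32, 15, 15, 24), (3, 31, 32, 15, 15, 26), (3, 31, 32, 15, 15, 5), (3, 31, 32, 22, 6, 24), (3, 31, 32, 22, 6, 26), (3, 31, 32, 22, 6, 5), (3, 34, 8, 15, 15, 24), (3, 34, 8, 15, 15, 26), (3, 34, 8, 15, 15, 5), (3, 34, 8, 22, 6, 24), (3, 34, 8, 22, 6, 26), (3, 34, 8, 22, 6, 5), (3, 4, 38, 15, 15, 24), (3, 4, 38, 15, 15, 26), (3, 4, 38, 15, 15, 5), (3, 4, 38, 22, 6, 24), (3, 4, 38, 22, 6, 26), (3, 4, 38, 22, 6, 5), (37, 11, 31, 13, 2, 32), (37, 11, 31, 24, 6, 32), (37, 11, 31, 32, 23, 32), (37, 11, 31, 36, 37, 32), (37, 11, 31, 38, 28, 32), (37, 6, 5, 13, 2, 32), (37, 6, 5, 24, 6, 32), (37, 6, 5, 32, 23, 32), (37, 6, 5, 36, 37, 32), (37, 6, 5, 38, 28, 32)}
σ[E != 3]: keep tuples satisfying E != 3 → {(37, 11, 31, 13, 2, 32), (37, 11, 31, 24, 6, 32), (37, 11, 31, 32, 23, 32), (37, 11, 31, 36, 37, 32), (37, 11, 31, 38, 28, 32), (37, 6, 5, 13, 2, 32), (37, 6, 5, 24, 6, 32), (37, 6, 5, 32, 23, 32), (37, 6, 5, 36, 37, 32), (37, 6, 5, 38, 28, 32)}
π[C, G, D]: project onto (C, G, D) (5 duplicate(s) eliminated) → {(2, 13, 32), (23, 32, 32), (28, 38, 32), (37, 36, 32), (6, 24, 32)}

{(2, 13, 32), (23, 32, 32), (28, 38, 32), (37, 36, 32), (6, 24, 32)}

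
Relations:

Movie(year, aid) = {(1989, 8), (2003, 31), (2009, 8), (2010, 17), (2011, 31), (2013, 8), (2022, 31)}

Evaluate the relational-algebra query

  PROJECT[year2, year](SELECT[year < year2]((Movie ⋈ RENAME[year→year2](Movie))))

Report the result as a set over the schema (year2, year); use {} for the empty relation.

ρ[year→year2]: schema becomes (year2, aid); tuples unchanged.
Movie ⋈ RENAME[year→year2](Movie) (natural join on aid): {(1989, 8, 1989), (1989, 8, 2009), (1989, 8, 2013), (2003, 31, 2003), (2003, 31, 2011), (2003, 31, 2022), (2009, 8, 1989), (2009, 8, 2009), (2009, 8, 2013), (2010, 17, 2010), (2011, 31, 2003), (2011, 31, 2011), (2011, 31, 2022), (2013, 8, 1989), (2013, 8, 2009), (2013, 8, 2013), (2022, 31, 2003), (2022, 31, 2011), (2022, 31, 2022)}
Selection year < year2: {(1989, 8, 2009), (1989, 8, 2013), (2003, 31, 2011), (2003, 31, 2022), (2009, 8, 2013), (2011, 31, 2022)}
π[year2, year]: project onto (year2, year) → {(2009, 1989), (2011, 2003), (2013, 1989), (2013, 2009), (2022, 2003), (2022, 2011)}

{(2009, 1989), (2011, 2003), (2013, 1989), (2013, 2009), (2022, 2003), (2022, 2011)}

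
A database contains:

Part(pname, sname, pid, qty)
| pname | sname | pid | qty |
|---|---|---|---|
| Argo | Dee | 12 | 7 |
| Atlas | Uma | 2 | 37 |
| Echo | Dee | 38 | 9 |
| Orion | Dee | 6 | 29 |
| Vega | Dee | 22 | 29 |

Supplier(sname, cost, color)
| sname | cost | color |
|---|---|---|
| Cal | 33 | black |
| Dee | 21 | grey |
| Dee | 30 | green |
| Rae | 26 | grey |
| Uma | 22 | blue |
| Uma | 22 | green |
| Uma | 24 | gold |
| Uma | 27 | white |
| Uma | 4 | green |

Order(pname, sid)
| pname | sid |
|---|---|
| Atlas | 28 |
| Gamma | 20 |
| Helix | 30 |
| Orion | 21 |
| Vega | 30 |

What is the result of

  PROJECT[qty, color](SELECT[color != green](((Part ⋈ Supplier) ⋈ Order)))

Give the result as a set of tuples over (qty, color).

Part ⋈ Supplier (natural join on sname): {(Argo, Dee, 12, 7, 21, grey), (Argo, Dee, 12, 7, 30, green), (Atlas, Uma, 2, 37, 22, blue), (Atlas, Uma, 2, 37, 22, green), (Atlas, Uma, 2, 37, 24, gold), (Atlas, Uma, 2, 37, 27, white), (Atlas, Uma, 2, 37, 4, green), (Echo, Dee, 38, 9, 21, grey), (Echo, Dee, 38, 9, 30, green), (Orion, Dee, 6, 29, 21, grey), (Orion, Dee, 6, 29, 30, green), (Vega, Dee, 22, 29, 21, grey), (Vega, Dee, 22, 29, 30, green)}
(Part ⋈ Supplier) ⋈ Order (natural join on pname): {(Atlas, Uma, 2, 37, 22, blue, 28), (Atlas, Uma, 2, 37, 22, green, 28), (Atlas, Uma, 2, 37, 24, gold, 28), (Atlas, Uma, 2, 37, 27, white, 28), (Atlas, Uma, 2, 37, 4, green, 28), (Orion, Dee, 6, 29, 21, grey, 21), (Orion, Dee, 6, 29, 30, green, 21), (Vega, Dee, 22, 29, 21, grey, 30), (Vega, Dee, 22, 29, 30, green, 30)}
Apply σ_{color != green}; surviving tuples: {(Atlas, Uma, 2, 37, 22, blue, 28), (Atlas, Uma, 2, 37, 24, gold, 28), (Atlas, Uma, 2, 37, 27, white, 28), (Orion, Dee, 6, 29, 21, grey, 21), (Vega, Dee, 22, 29, 21, grey, 30)}
Keep only column(s) qty, color (1 duplicate(s) eliminated): {(29, grey), (37, blue), (37, gold), (37, white)}

{(29, grey), (37, blue), (37, gold), (37, white)}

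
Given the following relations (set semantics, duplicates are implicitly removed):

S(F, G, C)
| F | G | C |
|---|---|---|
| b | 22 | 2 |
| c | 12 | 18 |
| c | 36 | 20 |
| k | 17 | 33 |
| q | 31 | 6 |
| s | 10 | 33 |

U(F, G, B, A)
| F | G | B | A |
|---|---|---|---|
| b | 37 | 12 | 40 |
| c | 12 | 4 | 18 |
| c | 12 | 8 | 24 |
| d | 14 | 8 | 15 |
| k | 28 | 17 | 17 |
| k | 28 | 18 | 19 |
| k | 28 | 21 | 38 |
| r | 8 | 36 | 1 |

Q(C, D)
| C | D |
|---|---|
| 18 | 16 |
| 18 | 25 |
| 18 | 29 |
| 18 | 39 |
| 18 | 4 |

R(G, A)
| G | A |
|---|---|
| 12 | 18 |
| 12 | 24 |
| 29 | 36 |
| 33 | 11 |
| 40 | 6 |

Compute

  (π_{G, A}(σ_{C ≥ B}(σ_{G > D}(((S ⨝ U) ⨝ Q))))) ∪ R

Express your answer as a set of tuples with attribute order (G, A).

S ⋈ U (natural join on F, G): {(c, 12, 18, 4, 18), (c, 12, 18, 8, 24)}
(S ⨝ U) ⋈ Q (natural join on C): {(c, 12, 18, 4, 18, 16), (c, 12, 18, 4, 18, 25), (c, 12, 18, 4, 18, 29), (c, 12, 18, 4, 18, 39), (c, 12, 18, 4, 18, 4), (c, 12, 18, 8, 24, 16), (c, 12, 18, 8, 24, 25), (c, 12, 18, 8, 24, 29), (c, 12, 18, 8, 24, 39), (c, 12, 18, 8, 24, 4)}
Selection G > D: {(c, 12, 18, 4, 18, 4), (c, 12, 18, 8, 24, 4)}
Selection C ≥ B: {(c, 12, 18, 4, 18, 4), (c, 12, 18, 8, 24, 4)}
Keep only column(s) G, A: {(12, 18), (12, 24)}
Set union of the two operands is {(12, 18), (12, 24), (29, 36), (33, 11), (40, 6)}.

{(12, 18), (12, 24), (29, 36), (33, 11), (40, 6)}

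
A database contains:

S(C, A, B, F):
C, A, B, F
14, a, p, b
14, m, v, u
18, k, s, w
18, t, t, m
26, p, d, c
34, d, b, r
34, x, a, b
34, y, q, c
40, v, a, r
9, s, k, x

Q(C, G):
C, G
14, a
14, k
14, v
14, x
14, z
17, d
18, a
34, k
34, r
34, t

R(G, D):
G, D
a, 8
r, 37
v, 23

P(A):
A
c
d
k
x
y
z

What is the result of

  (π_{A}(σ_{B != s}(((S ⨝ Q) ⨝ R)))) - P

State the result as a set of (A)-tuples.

Natural join on C: {(14, a, p, b, a), (14, a, p, b, k), (14, a, p, b, v), (14, a, p, b, x), (14, a, p, b, z), (14, m, v, u, a), (14, m, v, u, k), (14, m, v, u, v), (14, m, v, u, x), (14, m, v, u, z), (18, k, s, w, a), (18, t, t, m, a), (34, d, b, r, k), (34, d, b, r, r), (34, d, b, r, t), (34, x, a, b, k), (34, x, a, b, r), (34, x, a, b, t), (34, y, q, c, k), (34, y, q, c, r), (34, y, q, c, t)}
Natural join on G: {(14, a, p, b, a, 8), (14, a, p, b, v, 23), (14, m, v, u, a, 8), (14, m, v, u, v, 23), (18, k, s, w, a, 8), (18, t, t, m, a, 8), (34, d, b, r, r, 37), (34, x, a, b, r, 37), (34, y, q, c, r, 37)}
σ[B != s]: keep tuples satisfying B != s → {(14, a, p, b, a, 8), (14, a, p, b, v, 23), (14, m, v, u, a, 8), (14, m, v, u, v, 23), (18, t, t, m, a, 8), (34, d, b, r, r, 37), (34, x, a, b, r, 37), (34, y, q, c, r, 37)}
Keep only column(s) A (2 duplicate(s) eliminated): {a, d, m, t, x, y}
Difference: {a, d, m, t, x, y} with {c, d, k, x, y, z} → {a, m, t}

{a, m, t}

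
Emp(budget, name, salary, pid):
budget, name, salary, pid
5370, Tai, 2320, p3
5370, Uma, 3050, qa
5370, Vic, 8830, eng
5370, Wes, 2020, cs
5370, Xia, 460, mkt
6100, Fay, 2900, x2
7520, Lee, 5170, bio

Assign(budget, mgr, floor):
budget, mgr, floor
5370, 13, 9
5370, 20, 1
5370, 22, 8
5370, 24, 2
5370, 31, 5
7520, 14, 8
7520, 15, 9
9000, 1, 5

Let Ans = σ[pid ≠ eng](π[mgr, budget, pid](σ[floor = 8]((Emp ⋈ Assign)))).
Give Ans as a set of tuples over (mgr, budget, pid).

{(14, 7520, bio), (22, 5370, cs), (22, 5370, mkt), (22, 5370, p3), (22, 5370, qa)}

Natural join on budget: {(5370, Tai, 2320, p3, 13, 9), (5370, Tai, 2320, p3, 20, 1), (5370, Tai, 2320, p3, 22, 8), (5370, Tai, 2320, p3, 24, 2), (5370, Tai, 2320, p3, 31, 5), (5370, Uma, 3050, qa, 13, 9), (5370, Uma, 3050, qa, 20, 1), (5370, Uma, 3050, qa, 22, 8), (5370, Uma, 3050, qa, 24, 2), (5370, Uma, 3050, qa, 31, 5), (5370, Vic, 8830, eng, 13, 9), (5370, Vic, 8830, eng, 20, 1), (5370, Vic, 8830, eng, 22, 8), (5370, Vic, 8830, eng, 24, 2), (5370, Vic, 8830, eng, 31, 5), (5370, Wes, 2020, cs, 13, 9), (5370, Wes, 2020, cs, 20, 1), (5370, Wes, 2020, cs, 22, 8), (5370, Wes, 2020, cs, 24, 2), (5370, Wes, 2020, cs, 31, 5), (5370, Xia, 460, mkt, 13, 9), (5370, Xia, 460, mkt, 20, 1), (5370, Xia, 460, mkt, 22, 8), (5370, Xia, 460, mkt, 24, 2), (5370, Xia, 460, mkt, 31, 5), (7520, Lee, 5170, bio, 14, 8), (7520, Lee, 5170, bio, 15, 9)}
σ[floor = 8]: keep tuples satisfying floor = 8 → {(5370, Tai, 2320, p3, 22, 8), (5370, Uma, 3050, qa, 22, 8), (5370, Vic, 8830, eng, 22, 8), (5370, Wes, 2020, cs, 22, 8), (5370, Xia, 460, mkt, 22, 8), (7520, Lee, 5170, bio, 14, 8)}
Keep only column(s) mgr, budget, pid: {(14, 7520, bio), (22, 5370, cs), (22, 5370, eng), (22, 5370, mkt), (22, 5370, p3), (22, 5370, qa)}
σ[pid ≠ eng]: keep tuples satisfying pid ≠ eng → {(14, 7520, bio), (22, 5370, cs), (22, 5370, mkt), (22, 5370, p3), (22, 5370, qa)}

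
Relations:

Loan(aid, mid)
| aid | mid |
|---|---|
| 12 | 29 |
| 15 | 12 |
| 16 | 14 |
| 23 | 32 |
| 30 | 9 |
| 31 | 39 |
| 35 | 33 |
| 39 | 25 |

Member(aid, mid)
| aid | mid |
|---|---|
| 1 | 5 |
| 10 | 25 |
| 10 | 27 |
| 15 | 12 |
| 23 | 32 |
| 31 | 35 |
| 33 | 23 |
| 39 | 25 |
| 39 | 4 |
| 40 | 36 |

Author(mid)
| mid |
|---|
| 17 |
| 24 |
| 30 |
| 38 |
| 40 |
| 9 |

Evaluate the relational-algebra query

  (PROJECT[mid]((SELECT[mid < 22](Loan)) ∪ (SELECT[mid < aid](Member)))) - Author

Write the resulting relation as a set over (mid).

Selection mid < 22: {(15, 12), (16, 14), (30, 9)}
Selection mid < aid: {(15, 12), (33, 23), (39, 25), (39, 4), (40, 36)}
Taking the union: {(15, 12), (16, 14), (30, 9), (33, 23), (39, 25), (39, 4), (40, 36)}
Keep only column(s) mid: {12, 14, 23, 25, 36, 4, 9}
Taking the difference: {12, 14, 23, 25, 36, 4}

{12, 14, 23, 25, 36, 4}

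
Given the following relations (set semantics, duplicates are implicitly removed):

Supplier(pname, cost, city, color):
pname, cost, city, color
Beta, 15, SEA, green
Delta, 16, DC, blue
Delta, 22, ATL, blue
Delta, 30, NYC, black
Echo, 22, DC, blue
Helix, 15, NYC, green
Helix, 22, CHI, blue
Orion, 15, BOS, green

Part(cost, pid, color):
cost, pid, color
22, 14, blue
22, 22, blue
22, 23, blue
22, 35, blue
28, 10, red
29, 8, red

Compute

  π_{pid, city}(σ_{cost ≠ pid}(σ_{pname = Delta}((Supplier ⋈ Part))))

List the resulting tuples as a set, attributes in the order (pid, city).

{(14, ATL), (23, ATL), (35, ATL)}

Joining Supplier and Part on cost, color yields {(Delta, 22, ATL, blue, 14), (Delta, 22, ATL, blue, 22), (Delta, 22, ATL, blue, 23), (Delta, 22, ATL, blue, 35), (Echo, 22, DC, blue, 14), (Echo, 22, DC, blue, 22), (Echo, 22, DC, blue, 23), (Echo, 22, DC, blue, 35), (Helix, 22, CHI, blue, 14), (Helix, 22, CHI, blue, 22), (Helix, 22, CHI, blue, 23), (Helix, 22, CHI, blue, 35)}.
Apply σ_{pname = Delta}; surviving tuples: {(Delta, 22, ATL, blue, 14), (Delta, 22, ATL, blue, 22), (Delta, 22, ATL, blue, 23), (Delta, 22, ATL, blue, 35)}
Apply σ_{cost ≠ pid}; surviving tuples: {(Delta, 22, ATL, blue, 14), (Delta, 22, ATL, blue, 23), (Delta, 22, ATL, blue, 35)}
Keep only column(s) pid, city: {(14, ATL), (23, ATL), (35, ATL)}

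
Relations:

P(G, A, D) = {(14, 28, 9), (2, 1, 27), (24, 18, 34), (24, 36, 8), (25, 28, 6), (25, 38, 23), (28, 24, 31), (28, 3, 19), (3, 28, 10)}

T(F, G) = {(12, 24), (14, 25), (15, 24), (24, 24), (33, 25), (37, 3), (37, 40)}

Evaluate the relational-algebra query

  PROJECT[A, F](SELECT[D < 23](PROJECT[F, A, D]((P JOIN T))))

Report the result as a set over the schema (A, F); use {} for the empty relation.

{(28, 14), (28, 33), (28, 37), (36, 12), (36, 15), (36, 24)}

P ⋈ T (natural join on G): {(24, 18, 34, 12), (24, 18, 34, 15), (24, 18, 34, 24), (24, 36, 8, 12), (24, 36, 8, 15), (24, 36, 8, 24), (25, 28, 6, 14), (25, 28, 6, 33), (25, 38, 23, 14), (25, 38, 23, 33), (3, 28, 10, 37)}
π_{F, A, D} gives {(12, 18, 34), (12, 36, 8), (14, 28, 6), (14, 38, 23), (15, 18, 34), (15, 36, 8), (24, 18, 34), (24, 36, 8), (33, 28, 6), (33, 38, 23), (37, 28, 10)}.
Apply σ_{D < 23}; surviving tuples: {(12, 36, 8), (14, 28, 6), (15, 36, 8), (24, 36, 8), (33, 28, 6), (37, 28, 10)}
π_{A, F} gives {(28, 14), (28, 33), (28, 37), (36, 12), (36, 15), (36, 24)}.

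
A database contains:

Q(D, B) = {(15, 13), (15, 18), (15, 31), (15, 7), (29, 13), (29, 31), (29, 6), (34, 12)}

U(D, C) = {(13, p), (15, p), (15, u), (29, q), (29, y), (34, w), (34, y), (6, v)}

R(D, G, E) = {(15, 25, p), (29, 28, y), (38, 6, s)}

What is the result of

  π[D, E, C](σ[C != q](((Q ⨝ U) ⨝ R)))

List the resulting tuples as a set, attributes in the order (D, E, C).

Q ⋈ U (natural join on D): {(15, 13, p), (15, 13, u), (15, 18, p), (15, 18, u), (15, 31, p), (15, 31, u), (15, 7, p), (15, 7, u), (29, 13, q), (29, 13, y), (29, 31, q), (29, 31, y), (29, 6, q), (29, 6, y), (34, 12, w), (34, 12, y)}
(Q ⨝ U) ⋈ R (natural join on D): {(15, 13, p, 25, p), (15, 13, u, 25, p), (15, 18, p, 25, p), (15, 18, u, 25, p), (15, 31, p, 25, p), (15, 31, u, 25, p), (15, 7, p, 25, p), (15, 7, u, 25, p), (29, 13, q, 28, y), (29, 13, y, 28, y), (29, 31, q, 28, y), (29, 31, y, 28, y), (29, 6, q, 28, y), (29, 6, y, 28, y)}
Selection C != q: {(15, 13, p, 25, p), (15, 13, u, 25, p), (15, 18, p, 25, p), (15, 18, u, 25, p), (15, 31, p, 25, p), (15, 31, u, 25, p), (15, 7, p, 25, p), (15, 7, u, 25, p), (29, 13, y, 28, y), (29, 31, y, 28, y), (29, 6, y, 28, y)}
Projecting to D, E, C (8 duplicate(s) eliminated): {(15, p, p), (15, p, u), (29, y, y)}

{(15, p, p), (15, p, u), (29, y, y)}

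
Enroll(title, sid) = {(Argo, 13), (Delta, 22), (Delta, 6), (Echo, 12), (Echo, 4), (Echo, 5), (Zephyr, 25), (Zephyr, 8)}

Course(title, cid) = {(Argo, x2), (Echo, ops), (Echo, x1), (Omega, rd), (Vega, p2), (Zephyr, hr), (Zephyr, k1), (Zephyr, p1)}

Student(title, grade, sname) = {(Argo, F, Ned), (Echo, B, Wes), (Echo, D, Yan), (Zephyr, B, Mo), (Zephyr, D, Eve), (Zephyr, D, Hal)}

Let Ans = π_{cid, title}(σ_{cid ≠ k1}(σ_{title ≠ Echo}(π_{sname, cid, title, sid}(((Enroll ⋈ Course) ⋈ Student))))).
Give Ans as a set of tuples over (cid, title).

{(hr, Zephyr), (p1, Zephyr), (x2, Argo)}

Joining Enroll and Course on title yields {(Argo, 13, x2), (Echo, 12, ops), (Echo, 12, x1), (Echo, 4, ops), (Echo, 4, x1), (Echo, 5, ops), (Echo, 5, x1), (Zephyr, 25, hr), (Zephyr, 25, k1), (Zephyr, 25, p1), (Zephyr, 8, hr), (Zephyr, 8, k1), (Zephyr, 8, p1)}.
Joining (Enroll ⋈ Course) and Student on title yields {(Argo, 13, x2, F, Ned), (Echo, 12, ops, B, Wes), (Echo, 12, ops, D, Yan), (Echo, 12, x1, B, Wes), (Echo, 12, x1, D, Yan), (Echo, 4, ops, B, Wes), (Echo, 4, ops, D, Yan), (Echo, 4, x1, B, Wes), (Echo, 4, x1, D, Yan), (Echo, 5, ops, B, Wes), (Echo, 5, ops, D, Yan), (Echo, 5, x1, B, Wes), (Echo, 5, x1, D, Yan), (Zephyr, 25, hr, B, Mo), (Zephyr, 25, hr, D, Eve), (Zephyr, 25, hr, D, Hal), (Zephyr, 25, k1, B, Mo), (Zephyr, 25, k1, D, Eve), (Zephyr, 25, k1, D, Hal), (Zephyr, 25, p1, B, Mo), (Zephyr, 25, p1, D, Eve), (Zephyr, 25, p1, D, Hal), (Zephyr, 8, hr, B, Mo), (Zephyr, 8, hr, D, Eve), (Zephyr, 8, hr, D, Hal), (Zephyr, 8, k1, B, Mo), (Zephyr, 8, k1, D, Eve), (Zephyr, 8, k1, D, Hal), (Zephyr, 8, p1, B, Mo), (Zephyr, 8, p1, D, Eve), (Zephyr, 8, p1, D, Hal)}.
π[sname, cid, title, sid]: project onto (sname, cid, title, sid) → {(Eve, hr, Zephyr, 25), (Eve, hr, Zephyr, 8), (Eve, k1, Zephyr, 25), (Eve, k1, Zephyr, 8), (Eve, p1, Zephyr, 25), (Eve, p1, Zephyr, 8), (Hal, hr, Zephyr, 25), (Hal, hr, Zephyr, 8), (Hal, k1, Zephyr, 25), (Hal, k1, Zephyr, 8), (Hal, p1, Zephyr, 25), (Hal, p1, Zephyr, 8), (Mo, hr, Zephyr, 25), (Mo, hr, Zephyr, 8), (Mo, k1, Zephyr, 25), (Mo, k1, Zephyr, 8), (Mo, p1, Zephyr, 25), (Mo, p1, Zephyr, 8), (Ned, x2, Argo, 13), (Wes, ops, Echo, 12), (Wes, ops, Echo, 4), (Wes, ops, Echo, 5), (Wes, x1, Echo, 12), (Wes, x1, Echo, 4), (Wes, x1, Echo, 5), (Yan, ops, Echo, 12), (Yan, ops, Echo, 4), (Yan, ops, Echo, 5), (Yan, x1, Echo, 12), (Yan, x1, Echo, 4), (Yan, x1, Echo, 5)}
Filtering on title ≠ Echo leaves {(Eve, hr, Zephyr, 25), (Eve, hr, Zephyr, 8), (Eve, k1, Zephyr, 25), (Eve, k1, Zephyr, 8), (Eve, p1, Zephyr, 25), (Eve, p1, Zephyr, 8), (Hal, hr, Zephyr, 25), (Hal, hr, Zephyr, 8), (Hal, k1, Zephyr, 25), (Hal, k1, Zephyr, 8), (Hal, p1, Zephyr, 25), (Hal, p1, Zephyr, 8), (Mo, hr, Zephyr, 25), (Mo, hr, Zephyr, 8), (Mo, k1, Zephyr, 25), (Mo, k1, Zephyr, 8), (Mo, p1, Zephyr, 25), (Mo, p1, Zephyr, 8), (Ned, x2, Argo, 13)}.
Filtering on cid ≠ k1 leaves {(Eve, hr, Zephyr, 25), (Eve, hr, Zephyr, 8), (Eve, p1, Zephyr, 25), (Eve, p1, Zephyr, 8), (Hal, hr, Zephyr, 25), (Hal, hr, Zephyr, 8), (Hal, p1, Zephyr, 25), (Hal, p1, Zephyr, 8), (Mo, hr, Zephyr, 25), (Mo, hr, Zephyr, 8), (Mo, p1, Zephyr, 25), (Mo, p1, Zephyr, 8), (Ned, x2, Argo, 13)}.
π[cid, title]: project onto (cid, title) (10 duplicate(s) eliminated) → {(hr, Zephyr), (p1, Zephyr), (x2, Argo)}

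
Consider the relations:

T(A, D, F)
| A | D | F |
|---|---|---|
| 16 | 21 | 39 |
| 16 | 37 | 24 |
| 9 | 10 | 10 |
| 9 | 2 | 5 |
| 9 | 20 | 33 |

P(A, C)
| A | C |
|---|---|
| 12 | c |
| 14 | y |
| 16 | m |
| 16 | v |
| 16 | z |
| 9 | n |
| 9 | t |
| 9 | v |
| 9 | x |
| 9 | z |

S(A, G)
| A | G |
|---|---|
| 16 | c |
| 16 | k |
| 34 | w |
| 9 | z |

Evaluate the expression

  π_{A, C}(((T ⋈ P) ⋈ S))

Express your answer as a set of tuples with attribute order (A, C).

{(16, m), (16, v), (16, z), (9, n), (9, t), (9, v), (9, x), (9, z)}

T ⋈ P (natural join on A): {(16, 21, 39, m), (16, 21, 39, v), (16, 21, 39, z), (16, 37, 24, m), (16, 37, 24, v), (16, 37, 24, z), (9, 10, 10, n), (9, 10, 10, t), (9, 10, 10, v), (9, 10, 10, x), (9, 10, 10, z), (9, 2, 5, n), (9, 2, 5, t), (9, 2, 5, v), (9, 2, 5, x), (9, 2, 5, z), (9, 20, 33, n), (9, 20, 33, t), (9, 20, 33, v), (9, 20, 33, x), (9, 20, 33, z)}
(T ⋈ P) ⋈ S (natural join on A): {(16, 21, 39, m, c), (16, 21, 39, m, k), (16, 21, 39, v, c), (16, 21, 39, v, k), (16, 21, 39, z, c), (16, 21, 39, z, k), (16, 37, 24, m, c), (16, 37, 24, m, k), (16, 37, 24, v, c), (16, 37, 24, v, k), (16, 37, 24, z, c), (16, 37, 24, z, k), (9, 10, 10, n, z), (9, 10, 10, t, z), (9, 10, 10, v, z), (9, 10, 10, x, z), (9, 10, 10, z, z), (9, 2, 5, n, z), (9, 2, 5, t, z), (9, 2, 5, v, z), (9, 2, 5, x, z), (9, 2, 5, z, z), (9, 20, 33, n, z), (9, 20, 33, t, z), (9, 20, 33, v, z), (9, 20, 33, x, z), (9, 20, 33, z, z)}
π[A, C]: project onto (A, C) (19 duplicate(s) eliminated) → {(16, m), (16, v), (16, z), (9, n), (9, t), (9, v), (9, x), (9, z)}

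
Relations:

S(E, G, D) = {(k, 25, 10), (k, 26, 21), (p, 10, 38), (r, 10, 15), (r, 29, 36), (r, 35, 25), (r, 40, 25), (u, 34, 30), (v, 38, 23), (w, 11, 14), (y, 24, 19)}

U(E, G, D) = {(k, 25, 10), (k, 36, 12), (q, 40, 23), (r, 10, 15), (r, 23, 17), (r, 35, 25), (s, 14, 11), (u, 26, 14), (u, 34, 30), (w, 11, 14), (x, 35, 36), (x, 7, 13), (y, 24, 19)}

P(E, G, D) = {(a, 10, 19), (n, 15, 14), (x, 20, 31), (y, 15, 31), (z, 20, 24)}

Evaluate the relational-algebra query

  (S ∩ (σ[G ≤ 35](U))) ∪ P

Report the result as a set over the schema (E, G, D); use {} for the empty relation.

{(a, 10, 19), (k, 25, 10), (n, 15, 14), (r, 10, 15), (r, 35, 25), (u, 34, 30), (w, 11, 14), (x, 20, 31), (y, 15, 31), (y, 24, 19), (z, 20, 24)}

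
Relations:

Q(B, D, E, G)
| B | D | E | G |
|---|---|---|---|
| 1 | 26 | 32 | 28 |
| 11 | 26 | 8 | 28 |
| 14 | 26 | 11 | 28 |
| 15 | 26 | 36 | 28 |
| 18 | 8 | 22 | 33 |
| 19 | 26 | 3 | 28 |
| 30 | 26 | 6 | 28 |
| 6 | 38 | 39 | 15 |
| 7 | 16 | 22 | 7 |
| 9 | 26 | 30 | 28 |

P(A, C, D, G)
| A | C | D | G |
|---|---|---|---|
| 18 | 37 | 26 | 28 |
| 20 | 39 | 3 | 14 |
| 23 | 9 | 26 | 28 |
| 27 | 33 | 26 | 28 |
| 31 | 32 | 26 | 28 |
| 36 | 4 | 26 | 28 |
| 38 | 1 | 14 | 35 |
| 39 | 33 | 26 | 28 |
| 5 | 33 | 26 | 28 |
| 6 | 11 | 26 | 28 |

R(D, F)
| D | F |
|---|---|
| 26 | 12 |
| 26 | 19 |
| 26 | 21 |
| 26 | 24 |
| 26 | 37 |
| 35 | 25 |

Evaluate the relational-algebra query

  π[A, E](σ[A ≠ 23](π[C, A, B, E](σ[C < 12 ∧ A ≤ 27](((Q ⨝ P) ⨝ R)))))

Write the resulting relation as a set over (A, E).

{(6, 11), (6, 3), (6, 30), (6, 32), (6, 36), (6, 6), (6, 8)}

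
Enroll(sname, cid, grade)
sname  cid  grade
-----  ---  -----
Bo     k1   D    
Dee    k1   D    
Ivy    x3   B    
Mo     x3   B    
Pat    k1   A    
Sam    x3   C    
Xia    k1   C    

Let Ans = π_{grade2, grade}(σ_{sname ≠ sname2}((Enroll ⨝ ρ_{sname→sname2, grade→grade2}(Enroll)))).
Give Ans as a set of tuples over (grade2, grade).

{(A, C), (A, D), (B, B), (B, C), (C, A), (C, B), (C, D), (D, A), (D, C), (D, D)}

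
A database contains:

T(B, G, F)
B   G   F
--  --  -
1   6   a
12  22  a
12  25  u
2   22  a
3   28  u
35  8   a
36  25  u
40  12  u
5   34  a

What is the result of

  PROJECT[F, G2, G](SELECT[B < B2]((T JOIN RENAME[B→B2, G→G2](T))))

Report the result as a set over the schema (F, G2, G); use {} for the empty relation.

{(a, 22, 22), (a, 22, 34), (a, 22, 6), (a, 34, 22), (a, 34, 6), (a, 8, 22), (a, 8, 34), (a, 8, 6), (u, 12, 25), (u, 12, 28), (u, 25, 25), (u, 25, 28)}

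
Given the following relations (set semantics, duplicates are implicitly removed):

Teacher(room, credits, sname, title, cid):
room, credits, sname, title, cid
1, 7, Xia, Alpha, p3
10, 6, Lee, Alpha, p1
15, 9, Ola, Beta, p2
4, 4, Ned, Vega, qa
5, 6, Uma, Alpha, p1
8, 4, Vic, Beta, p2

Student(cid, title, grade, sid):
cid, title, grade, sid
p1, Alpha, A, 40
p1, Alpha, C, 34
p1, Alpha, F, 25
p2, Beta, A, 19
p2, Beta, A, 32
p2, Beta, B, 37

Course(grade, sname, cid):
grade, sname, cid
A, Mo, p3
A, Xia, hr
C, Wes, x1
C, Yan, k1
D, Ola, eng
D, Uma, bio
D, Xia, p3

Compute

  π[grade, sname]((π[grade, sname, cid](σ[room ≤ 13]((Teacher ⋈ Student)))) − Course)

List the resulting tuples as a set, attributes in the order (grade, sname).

{(A, Lee), (A, Uma), (A, Vic), (B, Vic), (C, Lee), (C, Uma), (F, Lee), (F, Uma)}

Joining Teacher and Student on title, cid yields {(10, 6, Lee, Alpha, p1, A, 40), (10, 6, Lee, Alpha, p1, C, 34), (10, 6, Lee, Alpha, p1, F, 25), (15, 9, Ola, Beta, p2, A, 19), (15, 9, Ola, Beta, p2, A, 32), (15, 9, Ola, Beta, p2, B, 37), (5, 6, Uma, Alpha, p1, A, 40), (5, 6, Uma, Alpha, p1, C, 34), (5, 6, Uma, Alpha, p1, F, 25), (8, 4, Vic, Beta, p2, A, 19), (8, 4, Vic, Beta, p2, A, 32), (8, 4, Vic, Beta, p2, B, 37)}.
Selection room ≤ 13: {(10, 6, Lee, Alpha, p1, A, 40), (10, 6, Lee, Alpha, p1, C, 34), (10, 6, Lee, Alpha, p1, F, 25), (5, 6, Uma, Alpha, p1, A, 40), (5, 6, Uma, Alpha, p1, C, 34), (5, 6, Uma, Alpha, p1, F, 25), (8, 4, Vic, Beta, p2, A, 19), (8, 4, Vic, Beta, p2, A, 32), (8, 4, Vic, Beta, p2, B, 37)}
Keep only column(s) grade, sname, cid (1 duplicate(s) eliminated): {(A, Lee, p1), (A, Uma, p1), (A, Vic, p2), (B, Vic, p2), (C, Lee, p1), (C, Uma, p1), (F, Lee, p1), (F, Uma, p1)}
Difference: {(A, Lee, p1), (A, Uma, p1), (A, Vic, p2), (B, Vic, p2), (C, Lee, p1), (C, Uma, p1), (F, Lee, p1), (F, Uma, p1)} with {(A, Mo, p3), (A, Xia, hr), (C, Wes, x1), (C, Yan, k1), (D, Ola, eng), (D, Uma, bio), (D, Xia, p3)} → {(A, Lee, p1), (A, Uma, p1), (A, Vic, p2), (B, Vic, p2), (C, Lee, p1), (C, Uma, p1), (F, Lee, p1), (F, Uma, p1)}
Keep only column(s) grade, sname: {(A, Lee), (A, Uma), (A, Vic), (B, Vic), (C, Lee), (C, Uma), (F, Lee), (F, Uma)}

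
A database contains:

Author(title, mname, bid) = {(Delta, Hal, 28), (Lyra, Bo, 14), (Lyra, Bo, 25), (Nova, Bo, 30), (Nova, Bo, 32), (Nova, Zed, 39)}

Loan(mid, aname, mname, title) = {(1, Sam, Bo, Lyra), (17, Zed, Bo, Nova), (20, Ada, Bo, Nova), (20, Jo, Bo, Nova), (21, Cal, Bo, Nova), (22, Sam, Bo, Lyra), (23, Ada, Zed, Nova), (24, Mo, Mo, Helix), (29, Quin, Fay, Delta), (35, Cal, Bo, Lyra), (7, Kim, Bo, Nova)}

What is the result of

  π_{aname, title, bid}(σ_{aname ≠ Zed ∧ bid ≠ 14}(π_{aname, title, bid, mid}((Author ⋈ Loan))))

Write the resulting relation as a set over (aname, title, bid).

Author ⋈ Loan (natural join on title, mname): {(Lyra, Bo, 14, 1, Sam), (Lyra, Bo, 14, 22, Sam), (Lyra, Bo, 14, 35, Cal), (Lyra, Bo, 25, 1, Sam), (Lyra, Bo, 25, 22, Sam), (Lyra, Bo, 25, 35, Cal), (Nova, Bo, 30, 17, Zed), (Nova, Bo, 30, 20, Ada), (Nova, Bo, 30, 20, Jo), (Nova, Bo, 30, 21, Cal), (Nova, Bo, 30, 7, Kim), (Nova, Bo, 32, 17, Zed), (Nova, Bo, 32, 20, Ada), (Nova, Bo, 32, 20, Jo), (Nova, Bo, 32, 21, Cal), (Nova, Bo, 32, 7, Kim), (Nova, Zed, 39, 23, Ada)}
Projecting to aname, title, bid, mid: {(Ada, Nova, 30, 20), (Ada, Nova, 32, 20), (Ada, Nova, 39, 23), (Cal, Lyra, 14, 35), (Cal, Lyra, 25, 35), (Cal, Nova, 30, 21), (Cal, Nova, 32, 21), (Jo, Nova, 30, 20), (Jo, Nova, 32, 20), (Kim, Nova, 30, 7), (Kim, Nova, 32, 7), (Sam, Lyra, 14, 1), (Sam, Lyra, 14, 22), (Sam, Lyra, 25, 1), (Sam, Lyra, 25, 22), (Zed, Nova, 30, 17), (Zed, Nova, 32, 17)}
Filtering on aname ≠ Zed ∧ bid ≠ 14 leaves {(Ada, Nova, 30, 20), (Ada, Nova, 32, 20), (Ada, Nova, 39, 23), (Cal, Lyra, 25, 35), (Cal, Nova, 30, 21), (Cal, Nova, 32, 21), (Jo, Nova, 30, 20), (Jo, Nova, 32, 20), (Kim, Nova, 30, 7), (Kim, Nova, 32, 7), (Sam, Lyra, 25, 1), (Sam, Lyra, 25, 22)}.
Projecting to aname, title, bid (1 duplicate(s) eliminated): {(Ada, Nova, 30), (Ada, Nova, 32), (Ada, Nova, 39), (Cal, Lyra, 25), (Cal, Nova, 30), (Cal, Nova, 32), (Jo, Nova, 30), (Jo, Nova, 32), (Kim, Nova, 30), (Kim, Nova, 32), (Sam, Lyra, 25)}

{(Ada, Nova, 30), (Ada, Nova, 32), (Ada, Nova, 39), (Cal, Lyra, 25), (Cal, Nova, 30), (Cal, Nova, 32), (Jo, Nova, 30), (Jo, Nova, 32), (Kim, Nova, 30), (Kim, Nova, 32), (Sam, Lyra, 25)}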